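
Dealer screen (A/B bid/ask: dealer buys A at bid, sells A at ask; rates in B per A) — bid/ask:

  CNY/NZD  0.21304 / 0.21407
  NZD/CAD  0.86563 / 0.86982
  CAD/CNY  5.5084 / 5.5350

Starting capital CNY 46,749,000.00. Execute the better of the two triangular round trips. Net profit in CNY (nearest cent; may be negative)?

Best loop CNY → NZD → CAD → CNY:
CNY 46,749,000.00 × 0.21304 (sell CNY at bid) = NZD 9,959,406.96
NZD 9,959,406.96 × 0.86563 (sell NZD at bid) = CAD 8,621,161.45
CAD 8,621,161.45 × 5.5084 (sell CAD at bid) = CNY 47,488,805.71

Net profit: CNY 739,805.71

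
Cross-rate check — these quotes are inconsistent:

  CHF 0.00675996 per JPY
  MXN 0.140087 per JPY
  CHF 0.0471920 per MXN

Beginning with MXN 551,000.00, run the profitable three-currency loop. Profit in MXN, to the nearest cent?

Profitable loop is MXN → JPY → CHF → MXN:
MXN 551,000.00 ÷ 0.140087 = JPY 3,933,270
JPY 3,933,270 × 0.00675996 = CHF 26,588.75
CHF 26,588.75 ÷ 0.0471920 = MXN 563,416.43
Profit = MXN 563,416.43 − MXN 551,000.00

Profit: MXN 12,416.43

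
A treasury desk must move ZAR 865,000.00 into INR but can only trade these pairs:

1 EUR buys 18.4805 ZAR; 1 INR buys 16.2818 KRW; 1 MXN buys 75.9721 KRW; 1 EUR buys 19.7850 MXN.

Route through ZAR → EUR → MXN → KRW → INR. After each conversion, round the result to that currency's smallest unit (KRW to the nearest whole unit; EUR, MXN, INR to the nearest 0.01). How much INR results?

ZAR 865,000.00 ÷ 18.4805 = EUR 46,806.09
EUR 46,806.09 × 19.7850 = MXN 926,058.49
MXN 926,058.49 × 75.9721 = KRW 70,354,608
KRW 70,354,608 ÷ 16.2818 = INR 4,321,058.36

INR 4,321,058.36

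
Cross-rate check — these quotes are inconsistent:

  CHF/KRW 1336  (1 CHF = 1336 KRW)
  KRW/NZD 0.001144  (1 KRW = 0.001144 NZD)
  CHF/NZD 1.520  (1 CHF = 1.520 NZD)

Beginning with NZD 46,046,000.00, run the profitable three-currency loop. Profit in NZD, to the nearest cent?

Profitable loop is NZD → CHF → KRW → NZD:
NZD 46,046,000.00 ÷ 1.520 = CHF 30,293,421.05
CHF 30,293,421.05 × 1336 = KRW 40,472,010,526
KRW 40,472,010,526 × 0.001144 = NZD 46,299,980.04
Profit = NZD 46,299,980.04 − NZD 46,046,000.00

Profit: NZD 253,980.04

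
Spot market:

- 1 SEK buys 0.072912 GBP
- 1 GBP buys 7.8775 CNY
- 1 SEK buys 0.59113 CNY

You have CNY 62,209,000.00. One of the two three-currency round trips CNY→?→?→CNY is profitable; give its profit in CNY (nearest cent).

Profitable loop is CNY → GBP → SEK → CNY:
CNY 62,209,000.00 ÷ 7.8775 = GBP 7,897,048.56
GBP 7,897,048.56 ÷ 0.072912 = SEK 108,309,311.99
SEK 108,309,311.99 × 0.59113 = CNY 64,024,883.60
Profit = CNY 64,024,883.60 − CNY 62,209,000.00

Profit: CNY 1,815,883.60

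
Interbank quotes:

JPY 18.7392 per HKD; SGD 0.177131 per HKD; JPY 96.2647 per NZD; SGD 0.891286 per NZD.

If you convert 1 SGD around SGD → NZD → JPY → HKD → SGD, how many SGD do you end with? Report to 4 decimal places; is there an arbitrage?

1.0209 (arbitrage exists)

Around SGD → NZD → JPY → HKD → SGD: 1 ÷ 0.891286 × 96.2647 ÷ 18.7392 × 0.177131 = 1.020924
Product > 1; profitable direction is SGD → NZD → JPY → HKD → SGD.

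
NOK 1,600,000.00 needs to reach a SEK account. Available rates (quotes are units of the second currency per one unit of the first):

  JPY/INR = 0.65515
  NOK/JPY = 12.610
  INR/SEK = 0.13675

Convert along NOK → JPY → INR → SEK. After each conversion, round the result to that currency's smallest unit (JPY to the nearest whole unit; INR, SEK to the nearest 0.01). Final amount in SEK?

SEK 1,807,603.40

NOK 1,600,000.00 × 12.610 = JPY 20,176,000
JPY 20,176,000 × 0.65515 = INR 13,218,306.40
INR 13,218,306.40 × 0.13675 = SEK 1,807,603.40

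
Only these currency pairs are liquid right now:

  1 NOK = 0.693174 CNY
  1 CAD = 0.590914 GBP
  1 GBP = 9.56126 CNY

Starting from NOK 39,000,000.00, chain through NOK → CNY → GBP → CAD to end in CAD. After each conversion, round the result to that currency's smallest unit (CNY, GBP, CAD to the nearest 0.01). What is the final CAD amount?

NOK 39,000,000.00 × 0.693174 = CNY 27,033,786.00
CNY 27,033,786.00 ÷ 9.56126 = GBP 2,827,429.23
GBP 2,827,429.23 ÷ 0.590914 = CAD 4,784,840.48

CAD 4,784,840.48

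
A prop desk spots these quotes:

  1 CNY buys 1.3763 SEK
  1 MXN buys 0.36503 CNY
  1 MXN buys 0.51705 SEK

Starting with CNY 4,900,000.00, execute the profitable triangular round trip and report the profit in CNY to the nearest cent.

Profitable loop is CNY → MXN → SEK → CNY:
CNY 4,900,000.00 ÷ 0.36503 = MXN 13,423,554.23
MXN 13,423,554.23 × 0.51705 = SEK 6,940,648.71
SEK 6,940,648.71 ÷ 1.3763 = CNY 5,042,976.61
Profit = CNY 5,042,976.61 − CNY 4,900,000.00

Profit: CNY 142,976.61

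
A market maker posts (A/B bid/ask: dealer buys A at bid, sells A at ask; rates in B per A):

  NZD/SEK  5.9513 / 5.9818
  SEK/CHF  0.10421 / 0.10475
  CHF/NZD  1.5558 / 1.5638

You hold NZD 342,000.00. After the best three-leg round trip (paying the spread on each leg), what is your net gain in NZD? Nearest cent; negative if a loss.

Best loop NZD → CHF → SEK → NZD:
NZD 342,000.00 ÷ 1.5638 (buy CHF at ask) = CHF 218,698.04
CHF 218,698.04 ÷ 0.10475 (buy SEK at ask) = SEK 2,087,809.48
SEK 2,087,809.48 ÷ 5.9818 (buy NZD at ask) = NZD 349,026.96

Net profit: NZD 7,026.96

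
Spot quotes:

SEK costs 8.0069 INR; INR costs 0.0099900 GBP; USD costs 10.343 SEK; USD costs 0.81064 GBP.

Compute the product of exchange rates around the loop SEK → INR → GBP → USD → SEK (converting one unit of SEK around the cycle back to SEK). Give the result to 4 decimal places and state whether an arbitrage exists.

Around SEK → INR → GBP → USD → SEK: 1 × 8.0069 × 0.0099900 ÷ 0.81064 × 10.343 = 1.020583
Product > 1; profitable direction is SEK → INR → GBP → USD → SEK.

1.0206 (arbitrage exists)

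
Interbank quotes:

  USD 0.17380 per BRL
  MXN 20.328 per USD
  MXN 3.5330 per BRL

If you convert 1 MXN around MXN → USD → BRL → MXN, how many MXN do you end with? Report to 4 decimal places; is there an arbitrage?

1.0000 (no arbitrage)

Around MXN → USD → BRL → MXN: 1 ÷ 20.328 ÷ 0.17380 × 3.5330 = 0.999998
Product ≈ 1 (deviation 0.000%, within rounding noise).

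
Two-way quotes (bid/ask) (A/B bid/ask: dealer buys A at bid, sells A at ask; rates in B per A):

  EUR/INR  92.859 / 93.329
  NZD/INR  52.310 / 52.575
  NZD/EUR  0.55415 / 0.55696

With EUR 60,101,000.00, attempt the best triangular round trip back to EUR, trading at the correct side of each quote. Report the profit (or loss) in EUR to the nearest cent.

Best loop EUR → NZD → INR → EUR:
EUR 60,101,000.00 ÷ 0.55696 (buy NZD at ask) = NZD 107,909,006.03
NZD 107,909,006.03 × 52.310 (sell NZD at bid) = INR 5,644,720,105.57
INR 5,644,720,105.57 ÷ 93.329 (buy EUR at ask) = EUR 60,481,952.08

Net profit: EUR 380,952.08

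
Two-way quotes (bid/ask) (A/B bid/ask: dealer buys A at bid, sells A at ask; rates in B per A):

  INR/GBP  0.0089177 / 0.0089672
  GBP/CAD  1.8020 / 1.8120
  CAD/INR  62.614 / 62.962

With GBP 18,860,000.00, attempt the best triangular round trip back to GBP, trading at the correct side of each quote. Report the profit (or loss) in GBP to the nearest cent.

Best loop GBP → CAD → INR → GBP:
GBP 18,860,000.00 × 1.8020 (sell GBP at bid) = CAD 33,985,720.00
CAD 33,985,720.00 × 62.614 (sell CAD at bid) = INR 2,127,981,872.08
INR 2,127,981,872.08 × 0.0089177 (sell INR at bid) = GBP 18,976,703.94

Net profit: GBP 116,703.94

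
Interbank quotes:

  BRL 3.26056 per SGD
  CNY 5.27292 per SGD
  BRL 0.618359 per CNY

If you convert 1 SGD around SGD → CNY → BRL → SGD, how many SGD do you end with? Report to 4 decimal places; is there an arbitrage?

1.0000 (no arbitrage)

Around SGD → CNY → BRL → SGD: 1 × 5.27292 × 0.618359 ÷ 3.26056 = 0.999999
Product ≈ 1 (deviation 0.000%, within rounding noise).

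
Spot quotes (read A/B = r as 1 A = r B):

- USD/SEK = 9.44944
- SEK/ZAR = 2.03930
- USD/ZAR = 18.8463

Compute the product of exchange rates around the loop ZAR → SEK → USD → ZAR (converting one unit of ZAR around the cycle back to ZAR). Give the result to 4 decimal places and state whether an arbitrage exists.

Around ZAR → SEK → USD → ZAR: 1 ÷ 2.03930 ÷ 9.44944 × 18.8463 = 0.978000
Product < 1; profitable direction is ZAR → USD → SEK → ZAR.

0.9780 (arbitrage exists)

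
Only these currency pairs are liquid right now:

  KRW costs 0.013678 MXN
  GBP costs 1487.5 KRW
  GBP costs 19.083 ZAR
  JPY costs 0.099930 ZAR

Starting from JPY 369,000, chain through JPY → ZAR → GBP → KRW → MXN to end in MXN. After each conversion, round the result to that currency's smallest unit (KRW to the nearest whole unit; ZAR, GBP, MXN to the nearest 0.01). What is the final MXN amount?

MXN 39,314.62

JPY 369,000 × 0.099930 = ZAR 36,874.17
ZAR 36,874.17 ÷ 19.083 = GBP 1,932.30
GBP 1,932.30 × 1487.5 = KRW 2,874,296
KRW 2,874,296 × 0.013678 = MXN 39,314.62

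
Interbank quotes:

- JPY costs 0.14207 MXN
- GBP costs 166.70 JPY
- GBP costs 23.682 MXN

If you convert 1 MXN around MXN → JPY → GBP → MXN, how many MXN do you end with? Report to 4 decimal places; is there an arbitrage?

Around MXN → JPY → GBP → MXN: 1 ÷ 0.14207 ÷ 166.70 × 23.682 = 0.999955
Product ≈ 1 (deviation 0.005%, within rounding noise).

1.0000 (no arbitrage)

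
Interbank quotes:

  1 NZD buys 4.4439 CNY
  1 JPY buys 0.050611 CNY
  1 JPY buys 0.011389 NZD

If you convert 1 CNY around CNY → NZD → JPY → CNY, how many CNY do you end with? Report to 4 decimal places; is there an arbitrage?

1.0000 (no arbitrage)

Around CNY → NZD → JPY → CNY: 1 ÷ 4.4439 ÷ 0.011389 × 0.050611 = 0.999989
Product ≈ 1 (deviation 0.001%, within rounding noise).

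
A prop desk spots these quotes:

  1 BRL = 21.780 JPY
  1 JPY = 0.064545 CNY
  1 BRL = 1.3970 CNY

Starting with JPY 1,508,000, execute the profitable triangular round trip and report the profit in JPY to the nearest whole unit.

Profit: JPY 9,489

Profitable loop is JPY → CNY → BRL → JPY:
JPY 1,508,000 × 0.064545 = CNY 97,333.86
CNY 97,333.86 ÷ 1.3970 = BRL 69,673.49
BRL 69,673.49 × 21.780 = JPY 1,517,489
Profit = JPY 1,517,489 − JPY 1,508,000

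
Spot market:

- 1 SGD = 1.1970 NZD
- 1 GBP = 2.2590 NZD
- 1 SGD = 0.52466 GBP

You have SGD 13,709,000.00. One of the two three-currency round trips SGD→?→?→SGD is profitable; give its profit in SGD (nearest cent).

Profit: SGD 136,407.45

Profitable loop is SGD → NZD → GBP → SGD:
SGD 13,709,000.00 × 1.1970 = NZD 16,409,673.00
NZD 16,409,673.00 ÷ 2.2590 = GBP 7,264,131.47
GBP 7,264,131.47 ÷ 0.52466 = SGD 13,845,407.45
Profit = SGD 13,845,407.45 − SGD 13,709,000.00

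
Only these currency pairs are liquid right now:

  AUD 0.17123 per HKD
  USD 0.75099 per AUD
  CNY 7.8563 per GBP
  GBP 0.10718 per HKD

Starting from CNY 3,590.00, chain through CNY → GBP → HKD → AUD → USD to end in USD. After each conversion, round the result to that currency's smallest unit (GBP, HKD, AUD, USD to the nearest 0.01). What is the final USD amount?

CNY 3,590.00 ÷ 7.8563 = GBP 456.96
GBP 456.96 ÷ 0.10718 = HKD 4,263.48
HKD 4,263.48 × 0.17123 = AUD 730.04
AUD 730.04 × 0.75099 = USD 548.25

USD 548.25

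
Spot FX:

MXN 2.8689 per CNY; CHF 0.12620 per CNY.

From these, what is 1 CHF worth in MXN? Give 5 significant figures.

CHF/MXN = 22.733

1 CHF ÷ 0.12620 = 7.92393 CNY
7.92393 CNY × 2.8689 = 22.733 MXN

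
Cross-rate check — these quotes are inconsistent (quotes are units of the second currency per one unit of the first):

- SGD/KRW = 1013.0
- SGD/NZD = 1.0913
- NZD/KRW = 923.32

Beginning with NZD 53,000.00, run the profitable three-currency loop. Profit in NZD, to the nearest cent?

Profitable loop is NZD → SGD → KRW → NZD:
NZD 53,000.00 ÷ 1.0913 = SGD 48,565.93
SGD 48,565.93 × 1013.0 = KRW 49,197,288
KRW 49,197,288 ÷ 923.32 = NZD 53,283.03
Profit = NZD 53,283.03 − NZD 53,000.00

Profit: NZD 283.03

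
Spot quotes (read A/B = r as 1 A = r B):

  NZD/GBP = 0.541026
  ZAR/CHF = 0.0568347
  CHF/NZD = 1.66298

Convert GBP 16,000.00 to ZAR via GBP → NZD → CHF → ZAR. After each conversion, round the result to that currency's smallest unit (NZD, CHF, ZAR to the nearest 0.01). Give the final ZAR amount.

GBP 16,000.00 ÷ 0.541026 = NZD 29,573.44
NZD 29,573.44 ÷ 1.66298 = CHF 17,783.40
CHF 17,783.40 ÷ 0.0568347 = ZAR 312,896.87

ZAR 312,896.87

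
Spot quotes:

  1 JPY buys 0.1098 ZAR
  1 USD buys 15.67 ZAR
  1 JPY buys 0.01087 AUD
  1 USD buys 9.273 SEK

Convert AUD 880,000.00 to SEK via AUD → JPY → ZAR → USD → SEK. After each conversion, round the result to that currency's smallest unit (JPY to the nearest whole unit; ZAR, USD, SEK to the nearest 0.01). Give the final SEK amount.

AUD 880,000.00 ÷ 0.01087 = JPY 80,956,762
JPY 80,956,762 × 0.1098 = ZAR 8,889,052.47
ZAR 8,889,052.47 ÷ 15.67 = USD 567,265.63
USD 567,265.63 × 9.273 = SEK 5,260,254.19

SEK 5,260,254.19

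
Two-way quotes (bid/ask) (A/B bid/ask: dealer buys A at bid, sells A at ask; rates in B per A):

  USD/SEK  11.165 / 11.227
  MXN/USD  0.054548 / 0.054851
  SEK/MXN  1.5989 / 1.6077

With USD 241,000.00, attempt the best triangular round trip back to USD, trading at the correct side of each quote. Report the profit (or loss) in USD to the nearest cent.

Net profit: USD 2,424.20

Best loop USD → MXN → SEK → USD:
USD 241,000.00 ÷ 0.054851 (buy MXN at ask) = MXN 4,393,721.17
MXN 4,393,721.17 ÷ 1.6077 (buy SEK at ask) = SEK 2,732,923.54
SEK 2,732,923.54 ÷ 11.227 (buy USD at ask) = USD 243,424.20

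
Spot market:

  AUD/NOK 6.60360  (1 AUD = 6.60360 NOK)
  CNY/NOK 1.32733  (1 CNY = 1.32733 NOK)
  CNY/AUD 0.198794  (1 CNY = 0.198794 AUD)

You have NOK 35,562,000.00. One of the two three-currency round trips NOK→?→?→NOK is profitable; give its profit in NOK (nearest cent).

Profit: NOK 394,801.84

Profitable loop is NOK → AUD → CNY → NOK:
NOK 35,562,000.00 ÷ 6.60360 = AUD 5,385,244.41
AUD 5,385,244.41 ÷ 0.198794 = CNY 27,089,572.18
CNY 27,089,572.18 × 1.32733 = NOK 35,956,801.84
Profit = NOK 35,956,801.84 − NOK 35,562,000.00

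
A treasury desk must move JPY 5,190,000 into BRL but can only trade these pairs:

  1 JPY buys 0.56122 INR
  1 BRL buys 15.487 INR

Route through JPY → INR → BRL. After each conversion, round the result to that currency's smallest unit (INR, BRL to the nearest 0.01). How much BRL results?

JPY 5,190,000 × 0.56122 = INR 2,912,731.80
INR 2,912,731.80 ÷ 15.487 = BRL 188,075.92

BRL 188,075.92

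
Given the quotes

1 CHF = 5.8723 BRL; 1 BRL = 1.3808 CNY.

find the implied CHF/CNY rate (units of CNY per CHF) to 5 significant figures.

CHF/CNY = 8.1085

1 CHF × 5.8723 = 5.8723 BRL
5.8723 BRL × 1.3808 = 8.10847 CNY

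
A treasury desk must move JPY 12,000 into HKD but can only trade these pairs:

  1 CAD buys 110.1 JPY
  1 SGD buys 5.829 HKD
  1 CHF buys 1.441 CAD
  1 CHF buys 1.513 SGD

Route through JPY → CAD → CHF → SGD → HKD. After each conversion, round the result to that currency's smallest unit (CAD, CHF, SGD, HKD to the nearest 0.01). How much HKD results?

JPY 12,000 ÷ 110.1 = CAD 108.99
CAD 108.99 ÷ 1.441 = CHF 75.63
CHF 75.63 × 1.513 = SGD 114.43
SGD 114.43 × 5.829 = HKD 667.01

HKD 667.01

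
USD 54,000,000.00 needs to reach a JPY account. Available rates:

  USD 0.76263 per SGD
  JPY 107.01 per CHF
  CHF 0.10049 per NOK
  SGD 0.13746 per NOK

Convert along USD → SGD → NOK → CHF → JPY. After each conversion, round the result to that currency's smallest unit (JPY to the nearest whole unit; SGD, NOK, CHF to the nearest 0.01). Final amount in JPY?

USD 54,000,000.00 ÷ 0.76263 = SGD 70,807,600.02
SGD 70,807,600.02 ÷ 0.13746 = NOK 515,114,215.19
NOK 515,114,215.19 × 0.10049 = CHF 51,763,827.48
CHF 51,763,827.48 × 107.01 = JPY 5,539,247,179

JPY 5,539,247,179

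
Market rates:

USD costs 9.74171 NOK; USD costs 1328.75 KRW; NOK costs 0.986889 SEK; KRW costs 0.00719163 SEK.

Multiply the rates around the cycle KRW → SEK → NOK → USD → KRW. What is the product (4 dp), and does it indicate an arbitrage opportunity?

Around KRW → SEK → NOK → USD → KRW: 1 × 0.00719163 ÷ 0.986889 ÷ 9.74171 × 1328.75 = 0.993956
Product < 1; profitable direction is KRW → USD → NOK → SEK → KRW.

0.9940 (arbitrage exists)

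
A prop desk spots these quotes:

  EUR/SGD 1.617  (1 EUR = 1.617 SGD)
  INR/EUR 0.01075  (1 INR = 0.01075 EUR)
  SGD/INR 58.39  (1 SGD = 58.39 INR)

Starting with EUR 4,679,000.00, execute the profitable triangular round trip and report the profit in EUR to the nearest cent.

Profitable loop is EUR → SGD → INR → EUR:
EUR 4,679,000.00 × 1.617 = SGD 7,565,943.00
SGD 7,565,943.00 × 58.39 = INR 441,775,411.77
INR 441,775,411.77 × 0.01075 = EUR 4,749,085.68
Profit = EUR 4,749,085.68 − EUR 4,679,000.00

Profit: EUR 70,085.68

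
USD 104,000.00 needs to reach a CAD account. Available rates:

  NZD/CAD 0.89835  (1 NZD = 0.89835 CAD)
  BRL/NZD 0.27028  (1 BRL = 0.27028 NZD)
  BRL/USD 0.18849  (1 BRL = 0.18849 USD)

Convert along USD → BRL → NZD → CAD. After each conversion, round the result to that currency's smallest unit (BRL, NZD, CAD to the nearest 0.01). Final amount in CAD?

CAD 133,969.06

USD 104,000.00 ÷ 0.18849 = BRL 551,753.41
BRL 551,753.41 × 0.27028 = NZD 149,127.91
NZD 149,127.91 × 0.89835 = CAD 133,969.06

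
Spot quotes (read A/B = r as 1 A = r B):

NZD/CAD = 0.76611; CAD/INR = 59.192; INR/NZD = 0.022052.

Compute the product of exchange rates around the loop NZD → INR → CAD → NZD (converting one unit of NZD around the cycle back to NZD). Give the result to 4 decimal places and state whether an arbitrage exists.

1.0000 (no arbitrage)

Around NZD → INR → CAD → NZD: 1 ÷ 0.022052 ÷ 59.192 ÷ 0.76611 = 0.999995
Product ≈ 1 (deviation 0.000%, within rounding noise).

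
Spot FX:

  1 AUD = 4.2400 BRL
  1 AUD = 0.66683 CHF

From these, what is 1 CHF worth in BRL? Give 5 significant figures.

1 CHF ÷ 0.66683 = 1.49963 AUD
1.49963 AUD × 4.2400 = 6.35844 BRL

CHF/BRL = 6.3584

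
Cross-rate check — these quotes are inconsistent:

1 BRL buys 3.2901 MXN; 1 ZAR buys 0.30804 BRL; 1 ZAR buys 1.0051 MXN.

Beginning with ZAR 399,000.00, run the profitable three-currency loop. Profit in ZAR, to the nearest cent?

Profit: ZAR 3,327.61

Profitable loop is ZAR → BRL → MXN → ZAR:
ZAR 399,000.00 × 0.30804 = BRL 122,907.96
BRL 122,907.96 × 3.2901 = MXN 404,379.48
MXN 404,379.48 ÷ 1.0051 = ZAR 402,327.61
Profit = ZAR 402,327.61 − ZAR 399,000.00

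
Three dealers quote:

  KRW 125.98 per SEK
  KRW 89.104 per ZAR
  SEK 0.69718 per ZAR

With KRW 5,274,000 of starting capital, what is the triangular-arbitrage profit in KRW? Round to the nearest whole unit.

Profitable loop is KRW → SEK → ZAR → KRW:
KRW 5,274,000 ÷ 125.98 = SEK 41,863.79
SEK 41,863.79 ÷ 0.69718 = ZAR 60,047.32
ZAR 60,047.32 × 89.104 = KRW 5,350,456
Profit = KRW 5,350,456 − KRW 5,274,000

Profit: KRW 76,456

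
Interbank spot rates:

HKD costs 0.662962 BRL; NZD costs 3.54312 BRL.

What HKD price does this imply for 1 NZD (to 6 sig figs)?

NZD/HKD = 5.34438

1 NZD × 3.54312 = 3.54312 BRL
3.54312 BRL ÷ 0.662962 = 5.34438 HKD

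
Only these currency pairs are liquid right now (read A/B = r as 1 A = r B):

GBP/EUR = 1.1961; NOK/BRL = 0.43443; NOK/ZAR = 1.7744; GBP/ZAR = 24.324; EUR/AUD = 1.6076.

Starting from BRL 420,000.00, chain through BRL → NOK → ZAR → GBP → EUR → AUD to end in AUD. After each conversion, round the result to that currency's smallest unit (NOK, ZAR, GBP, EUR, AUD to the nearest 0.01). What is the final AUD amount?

BRL 420,000.00 ÷ 0.43443 = NOK 966,784.06
NOK 966,784.06 × 1.7744 = ZAR 1,715,461.64
ZAR 1,715,461.64 ÷ 24.324 = GBP 70,525.47
GBP 70,525.47 × 1.1961 = EUR 84,355.51
EUR 84,355.51 × 1.6076 = AUD 135,609.92

AUD 135,609.92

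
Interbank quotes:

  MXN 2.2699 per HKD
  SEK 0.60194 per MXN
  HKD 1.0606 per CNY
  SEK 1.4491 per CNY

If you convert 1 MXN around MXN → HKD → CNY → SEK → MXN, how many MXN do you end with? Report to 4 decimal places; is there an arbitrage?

Around MXN → HKD → CNY → SEK → MXN: 1 ÷ 2.2699 ÷ 1.0606 × 1.4491 ÷ 0.60194 = 0.999970
Product ≈ 1 (deviation 0.003%, within rounding noise).

1.0000 (no arbitrage)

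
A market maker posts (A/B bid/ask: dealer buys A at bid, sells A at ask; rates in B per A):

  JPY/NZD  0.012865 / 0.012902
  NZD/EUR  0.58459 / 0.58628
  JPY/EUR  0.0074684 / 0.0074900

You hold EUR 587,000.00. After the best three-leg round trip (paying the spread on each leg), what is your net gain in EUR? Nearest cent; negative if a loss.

Net profit: EUR 2,409.94

Best loop EUR → JPY → NZD → EUR:
EUR 587,000.00 ÷ 0.0074900 (buy JPY at ask) = JPY 78,371,162
JPY 78,371,162 × 0.012865 (sell JPY at bid) = NZD 1,008,244.99
NZD 1,008,244.99 × 0.58459 (sell NZD at bid) = EUR 589,409.94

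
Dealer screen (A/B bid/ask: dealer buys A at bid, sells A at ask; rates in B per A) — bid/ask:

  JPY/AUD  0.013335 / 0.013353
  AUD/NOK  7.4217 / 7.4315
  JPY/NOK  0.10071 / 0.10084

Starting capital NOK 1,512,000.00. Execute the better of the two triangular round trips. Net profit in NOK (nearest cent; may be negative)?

Best loop NOK → AUD → JPY → NOK:
NOK 1,512,000.00 ÷ 7.4315 (buy AUD at ask) = AUD 203,458.25
AUD 203,458.25 ÷ 0.013353 (buy JPY at ask) = JPY 15,236,894
JPY 15,236,894 × 0.10071 (sell JPY at bid) = NOK 1,534,507.64

Net profit: NOK 22,507.64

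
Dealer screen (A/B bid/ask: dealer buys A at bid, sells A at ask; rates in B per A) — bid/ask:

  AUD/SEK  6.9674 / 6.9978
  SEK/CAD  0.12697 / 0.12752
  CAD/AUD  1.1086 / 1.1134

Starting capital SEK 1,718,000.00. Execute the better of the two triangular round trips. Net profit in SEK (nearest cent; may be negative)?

Net profit: SEK 11,147.78

Best loop SEK → AUD → CAD → SEK:
SEK 1,718,000.00 ÷ 6.9978 (buy AUD at ask) = AUD 245,505.73
AUD 245,505.73 ÷ 1.1134 (buy CAD at ask) = CAD 220,500.93
CAD 220,500.93 ÷ 0.12752 (buy SEK at ask) = SEK 1,729,147.78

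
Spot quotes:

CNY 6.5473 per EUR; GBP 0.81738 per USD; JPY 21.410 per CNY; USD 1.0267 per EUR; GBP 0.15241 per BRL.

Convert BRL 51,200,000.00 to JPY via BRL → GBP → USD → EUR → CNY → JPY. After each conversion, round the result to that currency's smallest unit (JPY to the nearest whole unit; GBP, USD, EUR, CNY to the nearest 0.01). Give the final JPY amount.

JPY 1,303,451,161

BRL 51,200,000.00 × 0.15241 = GBP 7,803,392.00
GBP 7,803,392.00 ÷ 0.81738 = USD 9,546,835.01
USD 9,546,835.01 ÷ 1.0267 = EUR 9,298,563.37
EUR 9,298,563.37 × 6.5473 = CNY 60,880,483.95
CNY 60,880,483.95 × 21.410 = JPY 1,303,451,161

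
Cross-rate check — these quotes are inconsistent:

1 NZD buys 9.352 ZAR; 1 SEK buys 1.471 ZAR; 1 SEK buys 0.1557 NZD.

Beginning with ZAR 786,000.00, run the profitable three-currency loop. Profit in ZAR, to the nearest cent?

Profit: ZAR 8,039.50

Profitable loop is ZAR → NZD → SEK → ZAR:
ZAR 786,000.00 ÷ 9.352 = NZD 84,046.19
NZD 84,046.19 ÷ 0.1557 = SEK 539,795.72
SEK 539,795.72 × 1.471 = ZAR 794,039.50
Profit = ZAR 794,039.50 − ZAR 786,000.00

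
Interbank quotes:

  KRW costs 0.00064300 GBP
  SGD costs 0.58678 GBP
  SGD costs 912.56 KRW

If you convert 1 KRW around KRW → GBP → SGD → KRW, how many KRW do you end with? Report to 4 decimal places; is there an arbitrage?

1.0000 (no arbitrage)

Around KRW → GBP → SGD → KRW: 1 × 0.00064300 ÷ 0.58678 × 912.56 = 0.999993
Product ≈ 1 (deviation 0.001%, within rounding noise).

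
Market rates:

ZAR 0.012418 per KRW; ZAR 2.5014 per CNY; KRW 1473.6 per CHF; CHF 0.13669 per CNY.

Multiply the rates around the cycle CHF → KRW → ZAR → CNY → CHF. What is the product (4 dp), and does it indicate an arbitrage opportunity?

1.0000 (no arbitrage)

Around CHF → KRW → ZAR → CNY → CHF: 1 × 1473.6 × 0.012418 ÷ 2.5014 × 0.13669 = 0.999965
Product ≈ 1 (deviation 0.003%, within rounding noise).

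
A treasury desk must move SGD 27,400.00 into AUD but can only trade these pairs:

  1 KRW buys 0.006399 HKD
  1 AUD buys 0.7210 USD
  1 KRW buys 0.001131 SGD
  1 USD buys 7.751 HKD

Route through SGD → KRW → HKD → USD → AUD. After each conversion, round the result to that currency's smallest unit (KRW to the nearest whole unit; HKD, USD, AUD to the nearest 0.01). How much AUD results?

AUD 27,740.04

SGD 27,400.00 ÷ 0.001131 = KRW 24,226,348
KRW 24,226,348 × 0.006399 = HKD 155,024.40
HKD 155,024.40 ÷ 7.751 = USD 20,000.57
USD 20,000.57 ÷ 0.7210 = AUD 27,740.04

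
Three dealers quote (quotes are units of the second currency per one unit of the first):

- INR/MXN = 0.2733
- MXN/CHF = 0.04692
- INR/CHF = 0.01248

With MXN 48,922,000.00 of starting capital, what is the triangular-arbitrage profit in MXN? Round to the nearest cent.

Profit: MXN 1,345,496.12

Profitable loop is MXN → CHF → INR → MXN:
MXN 48,922,000.00 × 0.04692 = CHF 2,295,420.24
CHF 2,295,420.24 ÷ 0.01248 = INR 183,927,903.85
INR 183,927,903.85 × 0.2733 = MXN 50,267,496.12
Profit = MXN 50,267,496.12 − MXN 48,922,000.00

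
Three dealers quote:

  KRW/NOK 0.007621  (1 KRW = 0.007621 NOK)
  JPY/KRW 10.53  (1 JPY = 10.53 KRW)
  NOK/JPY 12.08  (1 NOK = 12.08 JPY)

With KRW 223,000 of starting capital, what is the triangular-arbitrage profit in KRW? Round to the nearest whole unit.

Profitable loop is KRW → JPY → NOK → KRW:
KRW 223,000 ÷ 10.53 = JPY 21,178
JPY 21,178 ÷ 12.08 = NOK 1,753.11
NOK 1,753.11 ÷ 0.007621 = KRW 230,037
Profit = KRW 230,037 − KRW 223,000

Profit: KRW 7,037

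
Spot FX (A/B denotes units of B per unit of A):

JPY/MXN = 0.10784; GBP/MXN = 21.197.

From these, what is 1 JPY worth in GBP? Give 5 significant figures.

1 JPY × 0.10784 = 0.10784 MXN
0.10784 MXN ÷ 21.197 = 0.00508751 GBP

JPY/GBP = 0.0050875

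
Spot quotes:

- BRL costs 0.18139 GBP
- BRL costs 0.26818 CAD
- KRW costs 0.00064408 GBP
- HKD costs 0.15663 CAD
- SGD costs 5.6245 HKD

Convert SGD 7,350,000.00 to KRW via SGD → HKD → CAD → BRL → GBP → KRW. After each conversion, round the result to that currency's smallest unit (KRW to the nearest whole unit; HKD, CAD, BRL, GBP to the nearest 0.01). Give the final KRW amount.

SGD 7,350,000.00 × 5.6245 = HKD 41,340,075.00
HKD 41,340,075.00 × 0.15663 = CAD 6,475,095.95
CAD 6,475,095.95 ÷ 0.26818 = BRL 24,144,589.27
BRL 24,144,589.27 × 0.18139 = GBP 4,379,587.05
GBP 4,379,587.05 ÷ 0.00064408 = KRW 6,799,756,319

KRW 6,799,756,319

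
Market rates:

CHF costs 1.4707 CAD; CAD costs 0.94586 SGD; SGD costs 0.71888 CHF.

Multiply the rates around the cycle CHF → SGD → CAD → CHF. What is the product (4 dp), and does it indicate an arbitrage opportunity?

Around CHF → SGD → CAD → CHF: 1 ÷ 0.71888 ÷ 0.94586 ÷ 1.4707 = 0.999983
Product ≈ 1 (deviation 0.002%, within rounding noise).

1.0000 (no arbitrage)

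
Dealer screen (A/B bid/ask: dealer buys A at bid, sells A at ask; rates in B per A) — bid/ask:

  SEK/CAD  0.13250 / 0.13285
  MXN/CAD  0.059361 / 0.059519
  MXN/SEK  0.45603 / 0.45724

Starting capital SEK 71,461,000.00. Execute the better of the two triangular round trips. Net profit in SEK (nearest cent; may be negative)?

Best loop SEK → CAD → MXN → SEK:
SEK 71,461,000.00 × 0.13250 (sell SEK at bid) = CAD 9,468,582.50
CAD 9,468,582.50 ÷ 0.059519 (buy MXN at ask) = MXN 159,085,040.07
MXN 159,085,040.07 × 0.45603 (sell MXN at bid) = SEK 72,547,550.82

Net profit: SEK 1,086,550.82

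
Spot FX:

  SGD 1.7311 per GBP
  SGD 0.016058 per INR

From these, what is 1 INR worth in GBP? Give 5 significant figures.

1 INR × 0.016058 = 0.016058 SGD
0.016058 SGD ÷ 1.7311 = 0.00927618 GBP

INR/GBP = 0.0092762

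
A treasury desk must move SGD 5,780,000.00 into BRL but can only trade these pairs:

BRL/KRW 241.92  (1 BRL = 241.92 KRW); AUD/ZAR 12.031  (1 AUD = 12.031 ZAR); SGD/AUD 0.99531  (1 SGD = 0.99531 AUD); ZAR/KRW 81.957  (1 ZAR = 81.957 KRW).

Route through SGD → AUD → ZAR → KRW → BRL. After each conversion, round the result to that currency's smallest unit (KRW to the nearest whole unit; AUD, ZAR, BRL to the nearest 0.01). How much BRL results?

BRL 23,447,805.98

SGD 5,780,000.00 × 0.99531 = AUD 5,752,891.80
AUD 5,752,891.80 × 12.031 = ZAR 69,213,041.25
ZAR 69,213,041.25 × 81.957 = KRW 5,672,493,222
KRW 5,672,493,222 ÷ 241.92 = BRL 23,447,805.98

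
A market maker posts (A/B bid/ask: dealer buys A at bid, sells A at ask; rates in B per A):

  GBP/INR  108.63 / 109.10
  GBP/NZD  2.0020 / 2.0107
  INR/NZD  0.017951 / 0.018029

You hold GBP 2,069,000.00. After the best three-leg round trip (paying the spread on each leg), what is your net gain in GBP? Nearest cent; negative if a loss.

Best loop GBP → NZD → INR → GBP:
GBP 2,069,000.00 × 2.0020 (sell GBP at bid) = NZD 4,142,138.00
NZD 4,142,138.00 ÷ 0.018029 (buy INR at ask) = INR 229,748,627.21
INR 229,748,627.21 ÷ 109.10 (buy GBP at ask) = GBP 2,105,853.59

Net profit: GBP 36,853.59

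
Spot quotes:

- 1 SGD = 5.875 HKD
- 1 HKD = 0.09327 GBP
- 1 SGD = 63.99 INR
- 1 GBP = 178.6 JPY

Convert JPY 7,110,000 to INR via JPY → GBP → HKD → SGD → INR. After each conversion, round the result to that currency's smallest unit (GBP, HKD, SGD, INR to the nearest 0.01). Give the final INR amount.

JPY 7,110,000 ÷ 178.6 = GBP 39,809.63
GBP 39,809.63 ÷ 0.09327 = HKD 426,821.38
HKD 426,821.38 ÷ 5.875 = SGD 72,650.45
SGD 72,650.45 × 63.99 = INR 4,648,902.30

INR 4,648,902.30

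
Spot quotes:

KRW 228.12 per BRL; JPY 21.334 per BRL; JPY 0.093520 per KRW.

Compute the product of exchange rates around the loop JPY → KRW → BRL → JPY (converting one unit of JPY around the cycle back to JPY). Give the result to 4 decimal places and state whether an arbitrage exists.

1.0000 (no arbitrage)

Around JPY → KRW → BRL → JPY: 1 ÷ 0.093520 ÷ 228.12 × 21.334 = 1.000010
Product ≈ 1 (deviation 0.001%, within rounding noise).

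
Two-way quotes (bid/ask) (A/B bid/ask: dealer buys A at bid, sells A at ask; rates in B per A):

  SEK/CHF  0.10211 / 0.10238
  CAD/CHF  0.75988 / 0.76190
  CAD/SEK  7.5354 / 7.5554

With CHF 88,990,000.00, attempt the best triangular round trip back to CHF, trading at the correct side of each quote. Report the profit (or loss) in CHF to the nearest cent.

Net profit: CHF 880,637.05

Best loop CHF → CAD → SEK → CHF:
CHF 88,990,000.00 ÷ 0.76190 (buy CAD at ask) = CAD 116,800,105.00
CAD 116,800,105.00 × 7.5354 (sell CAD at bid) = SEK 880,135,511.22
SEK 880,135,511.22 × 0.10211 (sell SEK at bid) = CHF 89,870,637.05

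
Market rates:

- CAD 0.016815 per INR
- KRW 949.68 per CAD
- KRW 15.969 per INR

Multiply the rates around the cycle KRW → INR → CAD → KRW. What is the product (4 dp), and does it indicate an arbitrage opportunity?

Around KRW → INR → CAD → KRW: 1 ÷ 15.969 × 0.016815 × 949.68 = 0.999992
Product ≈ 1 (deviation 0.001%, within rounding noise).

1.0000 (no arbitrage)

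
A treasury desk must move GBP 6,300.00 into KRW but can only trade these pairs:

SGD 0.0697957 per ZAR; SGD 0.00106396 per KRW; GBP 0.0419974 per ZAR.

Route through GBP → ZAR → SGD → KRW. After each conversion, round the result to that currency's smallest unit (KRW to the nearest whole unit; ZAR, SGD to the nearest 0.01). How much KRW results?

KRW 9,840,596

GBP 6,300.00 ÷ 0.0419974 = ZAR 150,009.29
ZAR 150,009.29 × 0.0697957 = SGD 10,470.00
SGD 10,470.00 ÷ 0.00106396 = KRW 9,840,596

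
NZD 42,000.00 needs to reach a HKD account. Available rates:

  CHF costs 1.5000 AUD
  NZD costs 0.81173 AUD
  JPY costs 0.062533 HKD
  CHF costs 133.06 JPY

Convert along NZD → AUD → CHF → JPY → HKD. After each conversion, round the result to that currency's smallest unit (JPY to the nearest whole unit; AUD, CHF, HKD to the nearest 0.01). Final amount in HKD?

HKD 189,115.18

NZD 42,000.00 × 0.81173 = AUD 34,092.66
AUD 34,092.66 ÷ 1.5000 = CHF 22,728.44
CHF 22,728.44 × 133.06 = JPY 3,024,246
JPY 3,024,246 × 0.062533 = HKD 189,115.18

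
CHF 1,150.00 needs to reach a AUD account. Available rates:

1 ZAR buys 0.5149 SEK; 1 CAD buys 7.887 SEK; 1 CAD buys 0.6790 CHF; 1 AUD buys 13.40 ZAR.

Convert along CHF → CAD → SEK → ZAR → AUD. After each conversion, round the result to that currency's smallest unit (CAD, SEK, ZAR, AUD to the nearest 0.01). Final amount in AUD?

AUD 1,936.03

CHF 1,150.00 ÷ 0.6790 = CAD 1,693.67
CAD 1,693.67 × 7.887 = SEK 13,357.98
SEK 13,357.98 ÷ 0.5149 = ZAR 25,942.86
ZAR 25,942.86 ÷ 13.40 = AUD 1,936.03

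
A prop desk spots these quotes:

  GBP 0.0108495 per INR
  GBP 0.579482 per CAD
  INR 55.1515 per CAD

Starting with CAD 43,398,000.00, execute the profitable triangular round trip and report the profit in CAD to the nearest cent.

Profit: CAD 1,414,257.01

Profitable loop is CAD → INR → GBP → CAD:
CAD 43,398,000.00 × 55.1515 = INR 2,393,464,797.00
INR 2,393,464,797.00 × 0.0108495 = GBP 25,967,896.32
GBP 25,967,896.32 ÷ 0.579482 = CAD 44,812,257.01
Profit = CAD 44,812,257.01 − CAD 43,398,000.00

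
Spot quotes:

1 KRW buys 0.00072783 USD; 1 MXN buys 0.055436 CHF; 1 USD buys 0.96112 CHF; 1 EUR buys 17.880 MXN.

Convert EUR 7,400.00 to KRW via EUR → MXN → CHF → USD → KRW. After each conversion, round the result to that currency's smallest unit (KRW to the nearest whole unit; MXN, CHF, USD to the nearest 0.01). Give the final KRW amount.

KRW 10,485,374

EUR 7,400.00 × 17.880 = MXN 132,312.00
MXN 132,312.00 × 0.055436 = CHF 7,334.85
CHF 7,334.85 ÷ 0.96112 = USD 7,631.57
USD 7,631.57 ÷ 0.00072783 = KRW 10,485,374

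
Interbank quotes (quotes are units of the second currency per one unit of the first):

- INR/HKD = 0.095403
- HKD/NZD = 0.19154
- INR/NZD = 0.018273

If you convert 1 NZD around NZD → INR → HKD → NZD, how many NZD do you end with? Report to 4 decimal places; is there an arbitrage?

1.0000 (no arbitrage)

Around NZD → INR → HKD → NZD: 1 ÷ 0.018273 × 0.095403 × 0.19154 = 1.000027
Product ≈ 1 (deviation 0.003%, within rounding noise).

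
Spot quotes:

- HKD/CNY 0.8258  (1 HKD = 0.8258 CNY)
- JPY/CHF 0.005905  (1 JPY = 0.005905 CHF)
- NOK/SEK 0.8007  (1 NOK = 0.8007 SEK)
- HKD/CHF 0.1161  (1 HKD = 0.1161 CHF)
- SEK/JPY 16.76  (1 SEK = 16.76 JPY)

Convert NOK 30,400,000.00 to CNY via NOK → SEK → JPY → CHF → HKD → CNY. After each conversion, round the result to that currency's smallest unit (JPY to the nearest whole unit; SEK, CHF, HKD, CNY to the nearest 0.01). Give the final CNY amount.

NOK 30,400,000.00 × 0.8007 = SEK 24,341,280.00
SEK 24,341,280.00 × 16.76 = JPY 407,959,853
JPY 407,959,853 × 0.005905 = CHF 2,409,002.93
CHF 2,409,002.93 ÷ 0.1161 = HKD 20,749,379.24
HKD 20,749,379.24 × 0.8258 = CNY 17,134,837.38

CNY 17,134,837.38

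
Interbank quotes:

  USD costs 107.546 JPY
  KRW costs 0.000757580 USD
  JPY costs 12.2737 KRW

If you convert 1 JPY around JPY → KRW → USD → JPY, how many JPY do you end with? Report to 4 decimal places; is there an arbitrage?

1.0000 (no arbitrage)

Around JPY → KRW → USD → JPY: 1 × 12.2737 × 0.000757580 × 107.546 = 0.999996
Product ≈ 1 (deviation 0.000%, within rounding noise).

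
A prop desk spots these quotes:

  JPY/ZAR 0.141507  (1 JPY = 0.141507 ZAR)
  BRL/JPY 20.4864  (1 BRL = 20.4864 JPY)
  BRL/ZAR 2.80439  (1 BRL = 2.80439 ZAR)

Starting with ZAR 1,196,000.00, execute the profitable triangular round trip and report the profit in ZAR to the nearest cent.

Profitable loop is ZAR → BRL → JPY → ZAR:
ZAR 1,196,000.00 ÷ 2.80439 = BRL 426,474.21
BRL 426,474.21 × 20.4864 = JPY 8,736,921
JPY 8,736,921 × 0.141507 = ZAR 1,236,335.51
Profit = ZAR 1,236,335.51 − ZAR 1,196,000.00

Profit: ZAR 40,335.51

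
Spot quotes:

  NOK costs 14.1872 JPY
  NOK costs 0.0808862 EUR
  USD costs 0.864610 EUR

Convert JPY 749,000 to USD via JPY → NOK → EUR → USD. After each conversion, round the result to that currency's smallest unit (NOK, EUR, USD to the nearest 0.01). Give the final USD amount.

USD 4,939.00

JPY 749,000 ÷ 14.1872 = NOK 52,794.07
NOK 52,794.07 × 0.0808862 = EUR 4,270.31
EUR 4,270.31 ÷ 0.864610 = USD 4,939.00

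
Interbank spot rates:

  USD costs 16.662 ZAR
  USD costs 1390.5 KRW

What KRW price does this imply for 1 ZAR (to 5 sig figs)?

ZAR/KRW = 83.453

1 ZAR ÷ 16.662 = 0.0600168 USD
0.0600168 USD × 1390.5 = 83.4534 KRW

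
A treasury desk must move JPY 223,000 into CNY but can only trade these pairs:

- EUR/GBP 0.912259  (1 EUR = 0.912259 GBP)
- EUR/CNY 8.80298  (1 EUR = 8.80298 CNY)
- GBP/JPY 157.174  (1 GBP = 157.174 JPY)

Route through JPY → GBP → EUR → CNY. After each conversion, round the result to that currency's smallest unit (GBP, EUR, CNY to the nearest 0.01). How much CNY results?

CNY 13,691.01

JPY 223,000 ÷ 157.174 = GBP 1,418.81
GBP 1,418.81 ÷ 0.912259 = EUR 1,555.27
EUR 1,555.27 × 8.80298 = CNY 13,691.01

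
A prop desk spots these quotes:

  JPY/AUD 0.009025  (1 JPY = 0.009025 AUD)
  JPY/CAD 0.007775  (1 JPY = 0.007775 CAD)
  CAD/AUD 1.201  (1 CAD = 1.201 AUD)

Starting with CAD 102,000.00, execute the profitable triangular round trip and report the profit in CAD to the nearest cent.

Profitable loop is CAD → AUD → JPY → CAD:
CAD 102,000.00 × 1.201 = AUD 122,502.00
AUD 122,502.00 ÷ 0.009025 = JPY 13,573,629
JPY 13,573,629 × 0.007775 = CAD 105,534.96
Profit = CAD 105,534.96 − CAD 102,000.00

Profit: CAD 3,534.96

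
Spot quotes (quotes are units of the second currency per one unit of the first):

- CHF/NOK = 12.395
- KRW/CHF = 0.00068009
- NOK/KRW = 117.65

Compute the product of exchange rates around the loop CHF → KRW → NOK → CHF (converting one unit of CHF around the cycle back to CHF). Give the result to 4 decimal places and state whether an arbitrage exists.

1.0083 (arbitrage exists)

Around CHF → KRW → NOK → CHF: 1 ÷ 0.00068009 ÷ 117.65 ÷ 12.395 = 1.008312
Product > 1; profitable direction is CHF → KRW → NOK → CHF.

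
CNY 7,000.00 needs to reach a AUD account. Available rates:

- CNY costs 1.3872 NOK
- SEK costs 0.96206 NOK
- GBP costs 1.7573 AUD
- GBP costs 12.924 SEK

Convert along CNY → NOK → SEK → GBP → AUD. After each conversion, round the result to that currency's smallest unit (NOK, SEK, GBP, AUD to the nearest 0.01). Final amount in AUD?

AUD 1,372.42

CNY 7,000.00 × 1.3872 = NOK 9,710.40
NOK 9,710.40 ÷ 0.96206 = SEK 10,093.34
SEK 10,093.34 ÷ 12.924 = GBP 780.98
GBP 780.98 × 1.7573 = AUD 1,372.42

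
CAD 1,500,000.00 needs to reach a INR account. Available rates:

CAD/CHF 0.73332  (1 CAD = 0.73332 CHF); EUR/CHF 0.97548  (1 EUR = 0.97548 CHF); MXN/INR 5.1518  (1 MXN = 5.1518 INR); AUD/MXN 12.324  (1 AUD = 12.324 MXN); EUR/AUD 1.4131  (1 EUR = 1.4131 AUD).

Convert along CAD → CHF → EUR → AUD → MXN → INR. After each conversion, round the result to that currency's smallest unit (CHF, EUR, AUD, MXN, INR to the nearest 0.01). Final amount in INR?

INR 101,169,591.68

CAD 1,500,000.00 × 0.73332 = CHF 1,099,980.00
CHF 1,099,980.00 ÷ 0.97548 = EUR 1,127,629.47
EUR 1,127,629.47 × 1.4131 = AUD 1,593,453.20
AUD 1,593,453.20 × 12.324 = MXN 19,637,717.24
MXN 19,637,717.24 × 5.1518 = INR 101,169,591.68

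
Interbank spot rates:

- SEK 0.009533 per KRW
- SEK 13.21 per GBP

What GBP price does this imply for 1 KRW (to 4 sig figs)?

KRW/GBP = 0.0007217

1 KRW × 0.009533 = 0.009533 SEK
0.009533 SEK ÷ 13.21 = 0.00072165 GBP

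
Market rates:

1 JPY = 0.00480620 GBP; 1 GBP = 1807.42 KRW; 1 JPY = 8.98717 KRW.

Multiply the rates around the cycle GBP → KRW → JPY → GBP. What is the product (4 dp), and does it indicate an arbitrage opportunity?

Around GBP → KRW → JPY → GBP: 1 × 1807.42 ÷ 8.98717 × 0.00480620 = 0.966580
Product < 1; profitable direction is GBP → JPY → KRW → GBP.

0.9666 (arbitrage exists)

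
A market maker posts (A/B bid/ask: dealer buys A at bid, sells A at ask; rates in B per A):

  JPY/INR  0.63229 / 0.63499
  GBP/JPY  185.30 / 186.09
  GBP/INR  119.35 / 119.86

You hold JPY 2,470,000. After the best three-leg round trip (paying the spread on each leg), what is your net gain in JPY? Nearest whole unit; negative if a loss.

Net profit: JPY 24,764

Best loop JPY → GBP → INR → JPY:
JPY 2,470,000 ÷ 186.09 (buy GBP at ask) = GBP 13,273.15
GBP 13,273.15 × 119.35 (sell GBP at bid) = INR 1,584,150.14
INR 1,584,150.14 ÷ 0.63499 (buy JPY at ask) = JPY 2,494,764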